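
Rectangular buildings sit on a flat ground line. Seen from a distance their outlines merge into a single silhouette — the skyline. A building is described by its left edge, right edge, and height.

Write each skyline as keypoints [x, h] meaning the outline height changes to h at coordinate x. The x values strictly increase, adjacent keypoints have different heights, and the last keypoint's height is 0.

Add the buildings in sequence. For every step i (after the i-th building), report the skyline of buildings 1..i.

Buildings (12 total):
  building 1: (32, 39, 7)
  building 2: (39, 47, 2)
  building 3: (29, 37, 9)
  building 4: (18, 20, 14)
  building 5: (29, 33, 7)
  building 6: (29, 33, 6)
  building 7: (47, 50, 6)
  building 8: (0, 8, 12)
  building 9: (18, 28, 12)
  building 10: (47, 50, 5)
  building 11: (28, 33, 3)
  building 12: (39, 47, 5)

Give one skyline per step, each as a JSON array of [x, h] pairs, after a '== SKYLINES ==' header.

== SKYLINES ==
[[32,7],[39,0]]
[[32,7],[39,2],[47,0]]
[[29,9],[37,7],[39,2],[47,0]]
[[18,14],[20,0],[29,9],[37,7],[39,2],[47,0]]
[[18,14],[20,0],[29,9],[37,7],[39,2],[47,0]]
[[18,14],[20,0],[29,9],[37,7],[39,2],[47,0]]
[[18,14],[20,0],[29,9],[37,7],[39,2],[47,6],[50,0]]
[[0,12],[8,0],[18,14],[20,0],[29,9],[37,7],[39,2],[47,6],[50,0]]
[[0,12],[8,0],[18,14],[20,12],[28,0],[29,9],[37,7],[39,2],[47,6],[50,0]]
[[0,12],[8,0],[18,14],[20,12],[28,0],[29,9],[37,7],[39,2],[47,6],[50,0]]
[[0,12],[8,0],[18,14],[20,12],[28,3],[29,9],[37,7],[39,2],[47,6],[50,0]]
[[0,12],[8,0],[18,14],[20,12],[28,3],[29,9],[37,7],[39,5],[47,6],[50,0]]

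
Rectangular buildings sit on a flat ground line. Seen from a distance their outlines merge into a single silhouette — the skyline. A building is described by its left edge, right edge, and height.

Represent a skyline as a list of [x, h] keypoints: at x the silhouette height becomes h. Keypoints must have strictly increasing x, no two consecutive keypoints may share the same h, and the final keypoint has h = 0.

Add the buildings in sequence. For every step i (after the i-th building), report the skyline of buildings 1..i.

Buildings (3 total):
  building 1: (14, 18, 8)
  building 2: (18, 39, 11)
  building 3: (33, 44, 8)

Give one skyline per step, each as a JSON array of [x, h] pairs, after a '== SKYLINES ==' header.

== SKYLINES ==
[[14,8],[18,0]]
[[14,8],[18,11],[39,0]]
[[14,8],[18,11],[39,8],[44,0]]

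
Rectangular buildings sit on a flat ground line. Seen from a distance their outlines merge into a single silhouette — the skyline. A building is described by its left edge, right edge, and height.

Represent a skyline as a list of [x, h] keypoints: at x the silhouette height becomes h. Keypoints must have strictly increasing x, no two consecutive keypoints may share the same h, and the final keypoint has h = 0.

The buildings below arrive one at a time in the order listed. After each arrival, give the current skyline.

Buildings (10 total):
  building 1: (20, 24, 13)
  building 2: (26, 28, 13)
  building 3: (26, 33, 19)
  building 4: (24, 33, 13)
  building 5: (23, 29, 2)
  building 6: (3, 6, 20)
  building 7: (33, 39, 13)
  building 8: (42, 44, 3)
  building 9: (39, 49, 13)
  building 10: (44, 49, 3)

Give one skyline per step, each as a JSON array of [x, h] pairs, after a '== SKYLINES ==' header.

== SKYLINES ==
[[20,13],[24,0]]
[[20,13],[24,0],[26,13],[28,0]]
[[20,13],[24,0],[26,19],[33,0]]
[[20,13],[26,19],[33,0]]
[[20,13],[26,19],[33,0]]
[[3,20],[6,0],[20,13],[26,19],[33,0]]
[[3,20],[6,0],[20,13],[26,19],[33,13],[39,0]]
[[3,20],[6,0],[20,13],[26,19],[33,13],[39,0],[42,3],[44,0]]
[[3,20],[6,0],[20,13],[26,19],[33,13],[49,0]]
[[3,20],[6,0],[20,13],[26,19],[33,13],[49,0]]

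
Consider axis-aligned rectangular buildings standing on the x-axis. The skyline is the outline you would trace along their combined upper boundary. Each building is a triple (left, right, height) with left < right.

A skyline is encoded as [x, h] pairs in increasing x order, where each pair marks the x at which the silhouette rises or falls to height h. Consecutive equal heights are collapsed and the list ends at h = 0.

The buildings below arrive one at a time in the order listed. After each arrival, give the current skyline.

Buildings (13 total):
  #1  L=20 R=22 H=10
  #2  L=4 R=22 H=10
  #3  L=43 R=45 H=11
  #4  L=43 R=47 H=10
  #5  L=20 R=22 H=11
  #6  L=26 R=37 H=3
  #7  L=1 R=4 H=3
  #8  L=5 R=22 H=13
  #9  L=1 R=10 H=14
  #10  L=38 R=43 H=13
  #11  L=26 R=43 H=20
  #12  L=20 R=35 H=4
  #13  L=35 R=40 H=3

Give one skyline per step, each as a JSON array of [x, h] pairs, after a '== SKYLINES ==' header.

== SKYLINES ==
[[20,10],[22,0]]
[[4,10],[22,0]]
[[4,10],[22,0],[43,11],[45,0]]
[[4,10],[22,0],[43,11],[45,10],[47,0]]
[[4,10],[20,11],[22,0],[43,11],[45,10],[47,0]]
[[4,10],[20,11],[22,0],[26,3],[37,0],[43,11],[45,10],[47,0]]
[[1,3],[4,10],[20,11],[22,0],[26,3],[37,0],[43,11],[45,10],[47,0]]
[[1,3],[4,10],[5,13],[22,0],[26,3],[37,0],[43,11],[45,10],[47,0]]
[[1,14],[10,13],[22,0],[26,3],[37,0],[43,11],[45,10],[47,0]]
[[1,14],[10,13],[22,0],[26,3],[37,0],[38,13],[43,11],[45,10],[47,0]]
[[1,14],[10,13],[22,0],[26,20],[43,11],[45,10],[47,0]]
[[1,14],[10,13],[22,4],[26,20],[43,11],[45,10],[47,0]]
[[1,14],[10,13],[22,4],[26,20],[43,11],[45,10],[47,0]]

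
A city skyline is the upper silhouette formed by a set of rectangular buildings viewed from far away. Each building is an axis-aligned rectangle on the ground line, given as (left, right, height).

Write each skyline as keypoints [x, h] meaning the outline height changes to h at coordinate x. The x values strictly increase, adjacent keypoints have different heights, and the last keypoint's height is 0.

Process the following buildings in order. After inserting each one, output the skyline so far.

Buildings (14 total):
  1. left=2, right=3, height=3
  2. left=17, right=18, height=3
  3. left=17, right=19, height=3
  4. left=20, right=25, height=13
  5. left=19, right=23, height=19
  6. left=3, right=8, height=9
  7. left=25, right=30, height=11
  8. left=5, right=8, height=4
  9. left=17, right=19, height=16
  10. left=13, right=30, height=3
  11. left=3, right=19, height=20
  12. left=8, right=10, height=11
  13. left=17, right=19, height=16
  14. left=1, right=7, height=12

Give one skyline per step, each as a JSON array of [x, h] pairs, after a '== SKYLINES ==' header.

== SKYLINES ==
[[2,3],[3,0]]
[[2,3],[3,0],[17,3],[18,0]]
[[2,3],[3,0],[17,3],[19,0]]
[[2,3],[3,0],[17,3],[19,0],[20,13],[25,0]]
[[2,3],[3,0],[17,3],[19,19],[23,13],[25,0]]
[[2,3],[3,9],[8,0],[17,3],[19,19],[23,13],[25,0]]
[[2,3],[3,9],[8,0],[17,3],[19,19],[23,13],[25,11],[30,0]]
[[2,3],[3,9],[8,0],[17,3],[19,19],[23,13],[25,11],[30,0]]
[[2,3],[3,9],[8,0],[17,16],[19,19],[23,13],[25,11],[30,0]]
[[2,3],[3,9],[8,0],[13,3],[17,16],[19,19],[23,13],[25,11],[30,0]]
[[2,3],[3,20],[19,19],[23,13],[25,11],[30,0]]
[[2,3],[3,20],[19,19],[23,13],[25,11],[30,0]]
[[2,3],[3,20],[19,19],[23,13],[25,11],[30,0]]
[[1,12],[3,20],[19,19],[23,13],[25,11],[30,0]]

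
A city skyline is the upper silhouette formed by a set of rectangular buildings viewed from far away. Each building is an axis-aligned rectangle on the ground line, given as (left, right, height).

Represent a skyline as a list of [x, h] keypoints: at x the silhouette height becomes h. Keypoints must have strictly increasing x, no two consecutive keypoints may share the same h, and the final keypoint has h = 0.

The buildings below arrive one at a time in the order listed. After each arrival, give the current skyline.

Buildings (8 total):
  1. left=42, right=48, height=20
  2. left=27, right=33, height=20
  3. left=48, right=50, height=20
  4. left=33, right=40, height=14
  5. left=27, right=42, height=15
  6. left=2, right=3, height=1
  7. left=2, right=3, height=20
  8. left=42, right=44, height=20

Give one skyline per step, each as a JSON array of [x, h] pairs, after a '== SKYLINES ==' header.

== SKYLINES ==
[[42,20],[48,0]]
[[27,20],[33,0],[42,20],[48,0]]
[[27,20],[33,0],[42,20],[50,0]]
[[27,20],[33,14],[40,0],[42,20],[50,0]]
[[27,20],[33,15],[42,20],[50,0]]
[[2,1],[3,0],[27,20],[33,15],[42,20],[50,0]]
[[2,20],[3,0],[27,20],[33,15],[42,20],[50,0]]
[[2,20],[3,0],[27,20],[33,15],[42,20],[50,0]]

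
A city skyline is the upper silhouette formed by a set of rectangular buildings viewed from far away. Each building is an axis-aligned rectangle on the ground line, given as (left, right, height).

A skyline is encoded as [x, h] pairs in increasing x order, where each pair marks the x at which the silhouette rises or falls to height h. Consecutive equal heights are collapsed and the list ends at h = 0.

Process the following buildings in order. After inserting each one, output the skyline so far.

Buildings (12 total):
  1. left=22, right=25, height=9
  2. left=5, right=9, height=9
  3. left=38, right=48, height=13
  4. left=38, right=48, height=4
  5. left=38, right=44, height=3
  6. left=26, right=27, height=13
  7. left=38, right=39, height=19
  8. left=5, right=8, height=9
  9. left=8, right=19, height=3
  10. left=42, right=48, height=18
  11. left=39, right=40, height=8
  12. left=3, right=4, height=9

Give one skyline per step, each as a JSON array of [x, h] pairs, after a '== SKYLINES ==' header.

== SKYLINES ==
[[22,9],[25,0]]
[[5,9],[9,0],[22,9],[25,0]]
[[5,9],[9,0],[22,9],[25,0],[38,13],[48,0]]
[[5,9],[9,0],[22,9],[25,0],[38,13],[48,0]]
[[5,9],[9,0],[22,9],[25,0],[38,13],[48,0]]
[[5,9],[9,0],[22,9],[25,0],[26,13],[27,0],[38,13],[48,0]]
[[5,9],[9,0],[22,9],[25,0],[26,13],[27,0],[38,19],[39,13],[48,0]]
[[5,9],[9,0],[22,9],[25,0],[26,13],[27,0],[38,19],[39,13],[48,0]]
[[5,9],[9,3],[19,0],[22,9],[25,0],[26,13],[27,0],[38,19],[39,13],[48,0]]
[[5,9],[9,3],[19,0],[22,9],[25,0],[26,13],[27,0],[38,19],[39,13],[42,18],[48,0]]
[[5,9],[9,3],[19,0],[22,9],[25,0],[26,13],[27,0],[38,19],[39,13],[42,18],[48,0]]
[[3,9],[4,0],[5,9],[9,3],[19,0],[22,9],[25,0],[26,13],[27,0],[38,19],[39,13],[42,18],[48,0]]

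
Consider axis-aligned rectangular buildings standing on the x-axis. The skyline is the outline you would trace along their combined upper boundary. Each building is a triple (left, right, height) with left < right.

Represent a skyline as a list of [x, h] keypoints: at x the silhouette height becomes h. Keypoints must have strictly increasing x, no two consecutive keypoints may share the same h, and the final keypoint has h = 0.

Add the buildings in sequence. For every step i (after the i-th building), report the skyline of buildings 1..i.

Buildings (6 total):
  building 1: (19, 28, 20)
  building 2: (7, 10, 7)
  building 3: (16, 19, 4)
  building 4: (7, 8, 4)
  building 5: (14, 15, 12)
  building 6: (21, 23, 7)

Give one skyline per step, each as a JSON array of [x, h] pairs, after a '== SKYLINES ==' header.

== SKYLINES ==
[[19,20],[28,0]]
[[7,7],[10,0],[19,20],[28,0]]
[[7,7],[10,0],[16,4],[19,20],[28,0]]
[[7,7],[10,0],[16,4],[19,20],[28,0]]
[[7,7],[10,0],[14,12],[15,0],[16,4],[19,20],[28,0]]
[[7,7],[10,0],[14,12],[15,0],[16,4],[19,20],[28,0]]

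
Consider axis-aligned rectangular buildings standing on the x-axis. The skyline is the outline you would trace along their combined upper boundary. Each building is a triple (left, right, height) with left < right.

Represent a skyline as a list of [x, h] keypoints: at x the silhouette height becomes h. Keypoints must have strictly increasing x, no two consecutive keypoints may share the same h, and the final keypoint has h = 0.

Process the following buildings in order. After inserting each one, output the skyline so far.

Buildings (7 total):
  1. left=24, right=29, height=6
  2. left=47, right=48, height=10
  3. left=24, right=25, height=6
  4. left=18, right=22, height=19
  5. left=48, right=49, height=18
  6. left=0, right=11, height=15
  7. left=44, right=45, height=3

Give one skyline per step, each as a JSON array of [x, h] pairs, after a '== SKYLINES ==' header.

== SKYLINES ==
[[24,6],[29,0]]
[[24,6],[29,0],[47,10],[48,0]]
[[24,6],[29,0],[47,10],[48,0]]
[[18,19],[22,0],[24,6],[29,0],[47,10],[48,0]]
[[18,19],[22,0],[24,6],[29,0],[47,10],[48,18],[49,0]]
[[0,15],[11,0],[18,19],[22,0],[24,6],[29,0],[47,10],[48,18],[49,0]]
[[0,15],[11,0],[18,19],[22,0],[24,6],[29,0],[44,3],[45,0],[47,10],[48,18],[49,0]]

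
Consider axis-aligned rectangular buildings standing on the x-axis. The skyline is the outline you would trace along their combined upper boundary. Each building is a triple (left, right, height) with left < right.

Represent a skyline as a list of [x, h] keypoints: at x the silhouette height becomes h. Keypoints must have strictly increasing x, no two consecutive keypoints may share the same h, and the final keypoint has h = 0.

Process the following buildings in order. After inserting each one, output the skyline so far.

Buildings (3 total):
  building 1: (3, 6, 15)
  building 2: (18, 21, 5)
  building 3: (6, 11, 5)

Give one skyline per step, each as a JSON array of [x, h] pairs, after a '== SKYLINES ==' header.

== SKYLINES ==
[[3,15],[6,0]]
[[3,15],[6,0],[18,5],[21,0]]
[[3,15],[6,5],[11,0],[18,5],[21,0]]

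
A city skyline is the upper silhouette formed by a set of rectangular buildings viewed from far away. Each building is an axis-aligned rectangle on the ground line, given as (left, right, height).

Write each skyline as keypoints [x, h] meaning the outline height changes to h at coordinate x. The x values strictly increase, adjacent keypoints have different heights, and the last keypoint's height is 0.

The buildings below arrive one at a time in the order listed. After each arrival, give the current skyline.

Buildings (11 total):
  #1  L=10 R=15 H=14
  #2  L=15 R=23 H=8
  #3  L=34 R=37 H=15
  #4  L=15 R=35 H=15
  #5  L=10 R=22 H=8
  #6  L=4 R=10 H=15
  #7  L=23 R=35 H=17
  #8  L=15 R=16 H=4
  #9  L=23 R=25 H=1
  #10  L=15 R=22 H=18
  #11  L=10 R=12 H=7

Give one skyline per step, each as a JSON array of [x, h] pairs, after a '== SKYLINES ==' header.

== SKYLINES ==
[[10,14],[15,0]]
[[10,14],[15,8],[23,0]]
[[10,14],[15,8],[23,0],[34,15],[37,0]]
[[10,14],[15,15],[37,0]]
[[10,14],[15,15],[37,0]]
[[4,15],[10,14],[15,15],[37,0]]
[[4,15],[10,14],[15,15],[23,17],[35,15],[37,0]]
[[4,15],[10,14],[15,15],[23,17],[35,15],[37,0]]
[[4,15],[10,14],[15,15],[23,17],[35,15],[37,0]]
[[4,15],[10,14],[15,18],[22,15],[23,17],[35,15],[37,0]]
[[4,15],[10,14],[15,18],[22,15],[23,17],[35,15],[37,0]]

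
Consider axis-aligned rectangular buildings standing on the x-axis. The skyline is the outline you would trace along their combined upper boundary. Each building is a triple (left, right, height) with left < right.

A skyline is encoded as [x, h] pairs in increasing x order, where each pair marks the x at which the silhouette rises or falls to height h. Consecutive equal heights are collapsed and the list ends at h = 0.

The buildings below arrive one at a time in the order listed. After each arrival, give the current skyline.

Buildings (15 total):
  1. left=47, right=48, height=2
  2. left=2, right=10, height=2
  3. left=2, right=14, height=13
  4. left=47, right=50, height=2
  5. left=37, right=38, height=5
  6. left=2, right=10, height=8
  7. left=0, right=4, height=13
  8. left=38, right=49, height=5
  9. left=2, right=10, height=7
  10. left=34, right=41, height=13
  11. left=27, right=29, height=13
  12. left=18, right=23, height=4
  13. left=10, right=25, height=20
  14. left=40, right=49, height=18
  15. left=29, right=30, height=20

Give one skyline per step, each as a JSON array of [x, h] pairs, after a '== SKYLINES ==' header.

== SKYLINES ==
[[47,2],[48,0]]
[[2,2],[10,0],[47,2],[48,0]]
[[2,13],[14,0],[47,2],[48,0]]
[[2,13],[14,0],[47,2],[50,0]]
[[2,13],[14,0],[37,5],[38,0],[47,2],[50,0]]
[[2,13],[14,0],[37,5],[38,0],[47,2],[50,0]]
[[0,13],[14,0],[37,5],[38,0],[47,2],[50,0]]
[[0,13],[14,0],[37,5],[49,2],[50,0]]
[[0,13],[14,0],[37,5],[49,2],[50,0]]
[[0,13],[14,0],[34,13],[41,5],[49,2],[50,0]]
[[0,13],[14,0],[27,13],[29,0],[34,13],[41,5],[49,2],[50,0]]
[[0,13],[14,0],[18,4],[23,0],[27,13],[29,0],[34,13],[41,5],[49,2],[50,0]]
[[0,13],[10,20],[25,0],[27,13],[29,0],[34,13],[41,5],[49,2],[50,0]]
[[0,13],[10,20],[25,0],[27,13],[29,0],[34,13],[40,18],[49,2],[50,0]]
[[0,13],[10,20],[25,0],[27,13],[29,20],[30,0],[34,13],[40,18],[49,2],[50,0]]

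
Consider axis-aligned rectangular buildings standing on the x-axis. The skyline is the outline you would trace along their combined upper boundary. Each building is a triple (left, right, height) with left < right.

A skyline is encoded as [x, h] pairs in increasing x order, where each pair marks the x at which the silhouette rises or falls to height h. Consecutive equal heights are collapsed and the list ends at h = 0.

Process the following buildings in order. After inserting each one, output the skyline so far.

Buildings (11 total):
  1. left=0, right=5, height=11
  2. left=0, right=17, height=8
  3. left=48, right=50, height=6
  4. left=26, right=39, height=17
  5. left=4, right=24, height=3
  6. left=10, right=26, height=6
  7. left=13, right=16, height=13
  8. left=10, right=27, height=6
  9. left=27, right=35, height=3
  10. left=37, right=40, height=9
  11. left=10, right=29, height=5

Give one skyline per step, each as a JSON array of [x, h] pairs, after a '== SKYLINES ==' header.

== SKYLINES ==
[[0,11],[5,0]]
[[0,11],[5,8],[17,0]]
[[0,11],[5,8],[17,0],[48,6],[50,0]]
[[0,11],[5,8],[17,0],[26,17],[39,0],[48,6],[50,0]]
[[0,11],[5,8],[17,3],[24,0],[26,17],[39,0],[48,6],[50,0]]
[[0,11],[5,8],[17,6],[26,17],[39,0],[48,6],[50,0]]
[[0,11],[5,8],[13,13],[16,8],[17,6],[26,17],[39,0],[48,6],[50,0]]
[[0,11],[5,8],[13,13],[16,8],[17,6],[26,17],[39,0],[48,6],[50,0]]
[[0,11],[5,8],[13,13],[16,8],[17,6],[26,17],[39,0],[48,6],[50,0]]
[[0,11],[5,8],[13,13],[16,8],[17,6],[26,17],[39,9],[40,0],[48,6],[50,0]]
[[0,11],[5,8],[13,13],[16,8],[17,6],[26,17],[39,9],[40,0],[48,6],[50,0]]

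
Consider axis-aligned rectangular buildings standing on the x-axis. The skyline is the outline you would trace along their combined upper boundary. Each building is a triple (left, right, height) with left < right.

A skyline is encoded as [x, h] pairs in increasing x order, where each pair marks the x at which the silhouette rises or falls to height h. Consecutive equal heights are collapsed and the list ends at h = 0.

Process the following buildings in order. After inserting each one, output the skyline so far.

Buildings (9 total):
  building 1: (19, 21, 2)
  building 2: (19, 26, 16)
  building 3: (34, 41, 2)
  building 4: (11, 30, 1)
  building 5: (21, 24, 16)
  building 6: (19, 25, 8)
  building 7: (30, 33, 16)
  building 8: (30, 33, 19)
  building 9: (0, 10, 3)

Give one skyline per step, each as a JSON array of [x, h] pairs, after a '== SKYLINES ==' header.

== SKYLINES ==
[[19,2],[21,0]]
[[19,16],[26,0]]
[[19,16],[26,0],[34,2],[41,0]]
[[11,1],[19,16],[26,1],[30,0],[34,2],[41,0]]
[[11,1],[19,16],[26,1],[30,0],[34,2],[41,0]]
[[11,1],[19,16],[26,1],[30,0],[34,2],[41,0]]
[[11,1],[19,16],[26,1],[30,16],[33,0],[34,2],[41,0]]
[[11,1],[19,16],[26,1],[30,19],[33,0],[34,2],[41,0]]
[[0,3],[10,0],[11,1],[19,16],[26,1],[30,19],[33,0],[34,2],[41,0]]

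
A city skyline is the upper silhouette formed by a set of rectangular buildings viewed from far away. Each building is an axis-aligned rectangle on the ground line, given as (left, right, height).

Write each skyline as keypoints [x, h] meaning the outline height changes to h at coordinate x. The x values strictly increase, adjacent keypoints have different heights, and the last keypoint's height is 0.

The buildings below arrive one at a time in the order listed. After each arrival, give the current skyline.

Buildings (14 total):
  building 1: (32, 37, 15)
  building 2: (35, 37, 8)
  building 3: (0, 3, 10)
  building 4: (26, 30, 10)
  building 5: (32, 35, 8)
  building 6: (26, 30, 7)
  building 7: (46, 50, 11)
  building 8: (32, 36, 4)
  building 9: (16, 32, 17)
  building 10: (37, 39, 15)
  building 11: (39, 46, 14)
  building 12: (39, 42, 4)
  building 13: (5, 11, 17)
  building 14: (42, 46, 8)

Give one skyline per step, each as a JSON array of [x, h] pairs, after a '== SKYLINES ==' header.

== SKYLINES ==
[[32,15],[37,0]]
[[32,15],[37,0]]
[[0,10],[3,0],[32,15],[37,0]]
[[0,10],[3,0],[26,10],[30,0],[32,15],[37,0]]
[[0,10],[3,0],[26,10],[30,0],[32,15],[37,0]]
[[0,10],[3,0],[26,10],[30,0],[32,15],[37,0]]
[[0,10],[3,0],[26,10],[30,0],[32,15],[37,0],[46,11],[50,0]]
[[0,10],[3,0],[26,10],[30,0],[32,15],[37,0],[46,11],[50,0]]
[[0,10],[3,0],[16,17],[32,15],[37,0],[46,11],[50,0]]
[[0,10],[3,0],[16,17],[32,15],[39,0],[46,11],[50,0]]
[[0,10],[3,0],[16,17],[32,15],[39,14],[46,11],[50,0]]
[[0,10],[3,0],[16,17],[32,15],[39,14],[46,11],[50,0]]
[[0,10],[3,0],[5,17],[11,0],[16,17],[32,15],[39,14],[46,11],[50,0]]
[[0,10],[3,0],[5,17],[11,0],[16,17],[32,15],[39,14],[46,11],[50,0]]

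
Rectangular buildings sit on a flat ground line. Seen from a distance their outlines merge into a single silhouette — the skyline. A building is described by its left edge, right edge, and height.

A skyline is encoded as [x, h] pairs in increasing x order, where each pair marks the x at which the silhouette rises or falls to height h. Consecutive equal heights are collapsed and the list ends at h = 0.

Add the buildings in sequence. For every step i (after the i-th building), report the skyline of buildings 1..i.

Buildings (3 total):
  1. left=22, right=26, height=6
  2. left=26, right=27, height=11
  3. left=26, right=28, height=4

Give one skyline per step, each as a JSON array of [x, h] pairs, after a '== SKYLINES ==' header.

== SKYLINES ==
[[22,6],[26,0]]
[[22,6],[26,11],[27,0]]
[[22,6],[26,11],[27,4],[28,0]]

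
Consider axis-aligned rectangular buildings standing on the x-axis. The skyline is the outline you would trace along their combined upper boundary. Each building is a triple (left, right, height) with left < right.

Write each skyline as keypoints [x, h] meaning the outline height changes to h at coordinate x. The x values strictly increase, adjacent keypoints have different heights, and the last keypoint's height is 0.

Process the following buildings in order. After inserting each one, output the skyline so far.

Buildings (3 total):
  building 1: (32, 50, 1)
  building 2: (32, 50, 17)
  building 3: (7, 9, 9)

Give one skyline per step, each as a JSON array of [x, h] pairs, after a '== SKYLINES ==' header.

== SKYLINES ==
[[32,1],[50,0]]
[[32,17],[50,0]]
[[7,9],[9,0],[32,17],[50,0]]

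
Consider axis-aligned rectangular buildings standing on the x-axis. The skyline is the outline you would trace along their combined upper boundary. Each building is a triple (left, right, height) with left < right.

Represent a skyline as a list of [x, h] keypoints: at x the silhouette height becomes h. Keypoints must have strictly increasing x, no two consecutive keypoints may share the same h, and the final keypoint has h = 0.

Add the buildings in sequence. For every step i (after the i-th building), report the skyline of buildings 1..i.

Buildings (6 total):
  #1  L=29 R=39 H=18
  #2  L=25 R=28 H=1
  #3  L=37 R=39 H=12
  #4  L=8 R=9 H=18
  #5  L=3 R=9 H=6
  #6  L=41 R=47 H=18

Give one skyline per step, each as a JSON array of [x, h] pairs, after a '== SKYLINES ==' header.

== SKYLINES ==
[[29,18],[39,0]]
[[25,1],[28,0],[29,18],[39,0]]
[[25,1],[28,0],[29,18],[39,0]]
[[8,18],[9,0],[25,1],[28,0],[29,18],[39,0]]
[[3,6],[8,18],[9,0],[25,1],[28,0],[29,18],[39,0]]
[[3,6],[8,18],[9,0],[25,1],[28,0],[29,18],[39,0],[41,18],[47,0]]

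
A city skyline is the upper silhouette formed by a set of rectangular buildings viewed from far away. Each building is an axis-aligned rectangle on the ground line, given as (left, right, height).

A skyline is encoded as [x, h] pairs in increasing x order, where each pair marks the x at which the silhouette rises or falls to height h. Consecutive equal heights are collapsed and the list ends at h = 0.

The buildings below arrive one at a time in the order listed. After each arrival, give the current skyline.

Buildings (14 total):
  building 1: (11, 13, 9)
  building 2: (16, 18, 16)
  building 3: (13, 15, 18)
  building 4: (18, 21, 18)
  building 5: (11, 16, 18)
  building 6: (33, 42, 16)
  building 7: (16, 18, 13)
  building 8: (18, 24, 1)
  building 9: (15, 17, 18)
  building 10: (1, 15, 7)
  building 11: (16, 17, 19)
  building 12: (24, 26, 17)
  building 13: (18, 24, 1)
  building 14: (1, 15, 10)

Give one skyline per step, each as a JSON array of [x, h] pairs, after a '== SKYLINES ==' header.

== SKYLINES ==
[[11,9],[13,0]]
[[11,9],[13,0],[16,16],[18,0]]
[[11,9],[13,18],[15,0],[16,16],[18,0]]
[[11,9],[13,18],[15,0],[16,16],[18,18],[21,0]]
[[11,18],[16,16],[18,18],[21,0]]
[[11,18],[16,16],[18,18],[21,0],[33,16],[42,0]]
[[11,18],[16,16],[18,18],[21,0],[33,16],[42,0]]
[[11,18],[16,16],[18,18],[21,1],[24,0],[33,16],[42,0]]
[[11,18],[17,16],[18,18],[21,1],[24,0],[33,16],[42,0]]
[[1,7],[11,18],[17,16],[18,18],[21,1],[24,0],[33,16],[42,0]]
[[1,7],[11,18],[16,19],[17,16],[18,18],[21,1],[24,0],[33,16],[42,0]]
[[1,7],[11,18],[16,19],[17,16],[18,18],[21,1],[24,17],[26,0],[33,16],[42,0]]
[[1,7],[11,18],[16,19],[17,16],[18,18],[21,1],[24,17],[26,0],[33,16],[42,0]]
[[1,10],[11,18],[16,19],[17,16],[18,18],[21,1],[24,17],[26,0],[33,16],[42,0]]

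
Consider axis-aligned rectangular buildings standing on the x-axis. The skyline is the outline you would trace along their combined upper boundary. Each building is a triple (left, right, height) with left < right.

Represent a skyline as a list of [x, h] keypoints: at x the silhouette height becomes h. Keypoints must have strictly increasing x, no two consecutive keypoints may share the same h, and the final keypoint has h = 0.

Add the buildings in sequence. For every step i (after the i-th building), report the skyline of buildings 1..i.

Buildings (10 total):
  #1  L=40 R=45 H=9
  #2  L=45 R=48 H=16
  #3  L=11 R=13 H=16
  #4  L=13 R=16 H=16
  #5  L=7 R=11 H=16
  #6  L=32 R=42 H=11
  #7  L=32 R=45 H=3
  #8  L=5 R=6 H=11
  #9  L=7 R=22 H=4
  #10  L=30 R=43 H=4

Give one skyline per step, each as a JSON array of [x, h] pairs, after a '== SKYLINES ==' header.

== SKYLINES ==
[[40,9],[45,0]]
[[40,9],[45,16],[48,0]]
[[11,16],[13,0],[40,9],[45,16],[48,0]]
[[11,16],[16,0],[40,9],[45,16],[48,0]]
[[7,16],[16,0],[40,9],[45,16],[48,0]]
[[7,16],[16,0],[32,11],[42,9],[45,16],[48,0]]
[[7,16],[16,0],[32,11],[42,9],[45,16],[48,0]]
[[5,11],[6,0],[7,16],[16,0],[32,11],[42,9],[45,16],[48,0]]
[[5,11],[6,0],[7,16],[16,4],[22,0],[32,11],[42,9],[45,16],[48,0]]
[[5,11],[6,0],[7,16],[16,4],[22,0],[30,4],[32,11],[42,9],[45,16],[48,0]]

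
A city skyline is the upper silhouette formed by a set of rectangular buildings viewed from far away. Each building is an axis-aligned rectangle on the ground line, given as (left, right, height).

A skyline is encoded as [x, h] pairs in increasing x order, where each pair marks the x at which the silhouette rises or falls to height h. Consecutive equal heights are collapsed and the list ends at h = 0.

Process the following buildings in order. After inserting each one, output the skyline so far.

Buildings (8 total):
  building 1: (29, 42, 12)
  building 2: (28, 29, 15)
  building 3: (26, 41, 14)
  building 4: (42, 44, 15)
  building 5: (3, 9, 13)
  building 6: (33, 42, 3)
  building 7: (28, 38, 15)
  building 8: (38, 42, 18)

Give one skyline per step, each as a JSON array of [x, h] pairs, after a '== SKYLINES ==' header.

== SKYLINES ==
[[29,12],[42,0]]
[[28,15],[29,12],[42,0]]
[[26,14],[28,15],[29,14],[41,12],[42,0]]
[[26,14],[28,15],[29,14],[41,12],[42,15],[44,0]]
[[3,13],[9,0],[26,14],[28,15],[29,14],[41,12],[42,15],[44,0]]
[[3,13],[9,0],[26,14],[28,15],[29,14],[41,12],[42,15],[44,0]]
[[3,13],[9,0],[26,14],[28,15],[38,14],[41,12],[42,15],[44,0]]
[[3,13],[9,0],[26,14],[28,15],[38,18],[42,15],[44,0]]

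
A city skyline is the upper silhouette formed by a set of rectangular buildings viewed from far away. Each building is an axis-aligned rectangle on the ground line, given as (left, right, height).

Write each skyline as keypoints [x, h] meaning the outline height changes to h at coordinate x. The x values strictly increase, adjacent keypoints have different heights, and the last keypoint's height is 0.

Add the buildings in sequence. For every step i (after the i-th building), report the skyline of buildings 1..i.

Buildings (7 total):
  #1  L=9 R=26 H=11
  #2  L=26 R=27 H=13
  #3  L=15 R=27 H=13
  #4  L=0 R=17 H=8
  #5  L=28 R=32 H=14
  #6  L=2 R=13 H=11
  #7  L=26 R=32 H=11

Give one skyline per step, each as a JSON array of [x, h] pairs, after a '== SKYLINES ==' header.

== SKYLINES ==
[[9,11],[26,0]]
[[9,11],[26,13],[27,0]]
[[9,11],[15,13],[27,0]]
[[0,8],[9,11],[15,13],[27,0]]
[[0,8],[9,11],[15,13],[27,0],[28,14],[32,0]]
[[0,8],[2,11],[15,13],[27,0],[28,14],[32,0]]
[[0,8],[2,11],[15,13],[27,11],[28,14],[32,0]]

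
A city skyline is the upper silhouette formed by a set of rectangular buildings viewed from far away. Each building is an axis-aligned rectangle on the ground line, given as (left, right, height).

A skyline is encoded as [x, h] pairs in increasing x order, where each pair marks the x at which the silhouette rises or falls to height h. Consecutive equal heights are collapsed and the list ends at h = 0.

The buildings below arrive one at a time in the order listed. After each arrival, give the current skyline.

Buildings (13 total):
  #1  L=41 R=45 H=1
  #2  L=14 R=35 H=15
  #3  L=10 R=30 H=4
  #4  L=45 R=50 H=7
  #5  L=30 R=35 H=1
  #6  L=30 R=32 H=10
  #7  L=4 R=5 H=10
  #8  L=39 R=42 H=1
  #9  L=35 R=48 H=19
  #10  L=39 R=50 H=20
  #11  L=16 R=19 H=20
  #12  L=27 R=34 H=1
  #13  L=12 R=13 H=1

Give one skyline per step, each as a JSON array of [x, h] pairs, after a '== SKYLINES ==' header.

== SKYLINES ==
[[41,1],[45,0]]
[[14,15],[35,0],[41,1],[45,0]]
[[10,4],[14,15],[35,0],[41,1],[45,0]]
[[10,4],[14,15],[35,0],[41,1],[45,7],[50,0]]
[[10,4],[14,15],[35,0],[41,1],[45,7],[50,0]]
[[10,4],[14,15],[35,0],[41,1],[45,7],[50,0]]
[[4,10],[5,0],[10,4],[14,15],[35,0],[41,1],[45,7],[50,0]]
[[4,10],[5,0],[10,4],[14,15],[35,0],[39,1],[45,7],[50,0]]
[[4,10],[5,0],[10,4],[14,15],[35,19],[48,7],[50,0]]
[[4,10],[5,0],[10,4],[14,15],[35,19],[39,20],[50,0]]
[[4,10],[5,0],[10,4],[14,15],[16,20],[19,15],[35,19],[39,20],[50,0]]
[[4,10],[5,0],[10,4],[14,15],[16,20],[19,15],[35,19],[39,20],[50,0]]
[[4,10],[5,0],[10,4],[14,15],[16,20],[19,15],[35,19],[39,20],[50,0]]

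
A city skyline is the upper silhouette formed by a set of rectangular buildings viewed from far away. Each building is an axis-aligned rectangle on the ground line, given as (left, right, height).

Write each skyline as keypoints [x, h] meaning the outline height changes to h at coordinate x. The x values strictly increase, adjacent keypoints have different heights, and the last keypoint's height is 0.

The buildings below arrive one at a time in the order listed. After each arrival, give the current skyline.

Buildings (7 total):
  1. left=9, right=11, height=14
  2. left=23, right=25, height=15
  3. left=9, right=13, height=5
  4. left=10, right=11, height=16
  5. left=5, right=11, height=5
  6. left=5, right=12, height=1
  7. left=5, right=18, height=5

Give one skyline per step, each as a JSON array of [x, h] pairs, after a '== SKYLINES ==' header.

== SKYLINES ==
[[9,14],[11,0]]
[[9,14],[11,0],[23,15],[25,0]]
[[9,14],[11,5],[13,0],[23,15],[25,0]]
[[9,14],[10,16],[11,5],[13,0],[23,15],[25,0]]
[[5,5],[9,14],[10,16],[11,5],[13,0],[23,15],[25,0]]
[[5,5],[9,14],[10,16],[11,5],[13,0],[23,15],[25,0]]
[[5,5],[9,14],[10,16],[11,5],[18,0],[23,15],[25,0]]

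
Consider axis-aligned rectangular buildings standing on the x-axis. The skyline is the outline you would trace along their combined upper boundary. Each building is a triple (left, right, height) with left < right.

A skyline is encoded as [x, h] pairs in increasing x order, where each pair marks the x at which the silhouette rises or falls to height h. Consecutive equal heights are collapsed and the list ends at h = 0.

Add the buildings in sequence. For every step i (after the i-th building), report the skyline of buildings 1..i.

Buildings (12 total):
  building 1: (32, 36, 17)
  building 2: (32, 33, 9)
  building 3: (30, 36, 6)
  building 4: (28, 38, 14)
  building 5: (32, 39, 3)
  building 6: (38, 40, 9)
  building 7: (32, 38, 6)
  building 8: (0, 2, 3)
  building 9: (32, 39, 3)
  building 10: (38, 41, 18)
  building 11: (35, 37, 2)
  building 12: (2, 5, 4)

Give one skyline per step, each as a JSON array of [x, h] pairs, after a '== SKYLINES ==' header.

== SKYLINES ==
[[32,17],[36,0]]
[[32,17],[36,0]]
[[30,6],[32,17],[36,0]]
[[28,14],[32,17],[36,14],[38,0]]
[[28,14],[32,17],[36,14],[38,3],[39,0]]
[[28,14],[32,17],[36,14],[38,9],[40,0]]
[[28,14],[32,17],[36,14],[38,9],[40,0]]
[[0,3],[2,0],[28,14],[32,17],[36,14],[38,9],[40,0]]
[[0,3],[2,0],[28,14],[32,17],[36,14],[38,9],[40,0]]
[[0,3],[2,0],[28,14],[32,17],[36,14],[38,18],[41,0]]
[[0,3],[2,0],[28,14],[32,17],[36,14],[38,18],[41,0]]
[[0,3],[2,4],[5,0],[28,14],[32,17],[36,14],[38,18],[41,0]]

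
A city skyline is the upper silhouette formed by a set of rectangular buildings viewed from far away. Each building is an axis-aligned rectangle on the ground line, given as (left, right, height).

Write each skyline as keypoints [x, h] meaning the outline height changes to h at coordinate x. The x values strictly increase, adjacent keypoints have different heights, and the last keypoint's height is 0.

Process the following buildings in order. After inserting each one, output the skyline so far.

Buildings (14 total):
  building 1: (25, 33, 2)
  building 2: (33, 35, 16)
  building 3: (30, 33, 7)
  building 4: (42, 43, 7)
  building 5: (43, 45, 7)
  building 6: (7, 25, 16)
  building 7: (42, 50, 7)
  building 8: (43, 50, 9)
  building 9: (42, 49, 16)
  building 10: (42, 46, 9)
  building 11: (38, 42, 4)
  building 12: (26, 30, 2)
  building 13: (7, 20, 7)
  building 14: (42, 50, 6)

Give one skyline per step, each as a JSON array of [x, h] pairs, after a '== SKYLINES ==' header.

== SKYLINES ==
[[25,2],[33,0]]
[[25,2],[33,16],[35,0]]
[[25,2],[30,7],[33,16],[35,0]]
[[25,2],[30,7],[33,16],[35,0],[42,7],[43,0]]
[[25,2],[30,7],[33,16],[35,0],[42,7],[45,0]]
[[7,16],[25,2],[30,7],[33,16],[35,0],[42,7],[45,0]]
[[7,16],[25,2],[30,7],[33,16],[35,0],[42,7],[50,0]]
[[7,16],[25,2],[30,7],[33,16],[35,0],[42,7],[43,9],[50,0]]
[[7,16],[25,2],[30,7],[33,16],[35,0],[42,16],[49,9],[50,0]]
[[7,16],[25,2],[30,7],[33,16],[35,0],[42,16],[49,9],[50,0]]
[[7,16],[25,2],[30,7],[33,16],[35,0],[38,4],[42,16],[49,9],[50,0]]
[[7,16],[25,2],[30,7],[33,16],[35,0],[38,4],[42,16],[49,9],[50,0]]
[[7,16],[25,2],[30,7],[33,16],[35,0],[38,4],[42,16],[49,9],[50,0]]
[[7,16],[25,2],[30,7],[33,16],[35,0],[38,4],[42,16],[49,9],[50,0]]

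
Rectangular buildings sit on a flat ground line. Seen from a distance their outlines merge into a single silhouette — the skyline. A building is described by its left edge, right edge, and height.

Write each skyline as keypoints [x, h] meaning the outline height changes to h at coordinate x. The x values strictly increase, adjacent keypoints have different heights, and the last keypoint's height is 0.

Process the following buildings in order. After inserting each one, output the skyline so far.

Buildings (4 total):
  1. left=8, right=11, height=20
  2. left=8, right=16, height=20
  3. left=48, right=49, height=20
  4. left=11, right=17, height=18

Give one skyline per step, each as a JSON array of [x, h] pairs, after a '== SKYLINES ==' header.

== SKYLINES ==
[[8,20],[11,0]]
[[8,20],[16,0]]
[[8,20],[16,0],[48,20],[49,0]]
[[8,20],[16,18],[17,0],[48,20],[49,0]]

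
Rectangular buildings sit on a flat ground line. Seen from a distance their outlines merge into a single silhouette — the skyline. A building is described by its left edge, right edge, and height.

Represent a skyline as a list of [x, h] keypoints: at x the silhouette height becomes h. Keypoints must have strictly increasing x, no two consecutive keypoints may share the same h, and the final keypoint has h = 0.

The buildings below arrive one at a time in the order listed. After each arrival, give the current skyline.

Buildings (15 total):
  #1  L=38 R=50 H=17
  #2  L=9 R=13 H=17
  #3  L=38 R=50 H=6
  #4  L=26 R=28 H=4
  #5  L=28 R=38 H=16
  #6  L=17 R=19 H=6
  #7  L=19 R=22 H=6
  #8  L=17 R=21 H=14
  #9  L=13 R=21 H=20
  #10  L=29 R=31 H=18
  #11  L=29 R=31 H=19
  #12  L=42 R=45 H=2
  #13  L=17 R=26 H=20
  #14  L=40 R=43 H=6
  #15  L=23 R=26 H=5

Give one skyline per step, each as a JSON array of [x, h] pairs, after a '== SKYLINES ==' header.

== SKYLINES ==
[[38,17],[50,0]]
[[9,17],[13,0],[38,17],[50,0]]
[[9,17],[13,0],[38,17],[50,0]]
[[9,17],[13,0],[26,4],[28,0],[38,17],[50,0]]
[[9,17],[13,0],[26,4],[28,16],[38,17],[50,0]]
[[9,17],[13,0],[17,6],[19,0],[26,4],[28,16],[38,17],[50,0]]
[[9,17],[13,0],[17,6],[22,0],[26,4],[28,16],[38,17],[50,0]]
[[9,17],[13,0],[17,14],[21,6],[22,0],[26,4],[28,16],[38,17],[50,0]]
[[9,17],[13,20],[21,6],[22,0],[26,4],[28,16],[38,17],[50,0]]
[[9,17],[13,20],[21,6],[22,0],[26,4],[28,16],[29,18],[31,16],[38,17],[50,0]]
[[9,17],[13,20],[21,6],[22,0],[26,4],[28,16],[29,19],[31,16],[38,17],[50,0]]
[[9,17],[13,20],[21,6],[22,0],[26,4],[28,16],[29,19],[31,16],[38,17],[50,0]]
[[9,17],[13,20],[26,4],[28,16],[29,19],[31,16],[38,17],[50,0]]
[[9,17],[13,20],[26,4],[28,16],[29,19],[31,16],[38,17],[50,0]]
[[9,17],[13,20],[26,4],[28,16],[29,19],[31,16],[38,17],[50,0]]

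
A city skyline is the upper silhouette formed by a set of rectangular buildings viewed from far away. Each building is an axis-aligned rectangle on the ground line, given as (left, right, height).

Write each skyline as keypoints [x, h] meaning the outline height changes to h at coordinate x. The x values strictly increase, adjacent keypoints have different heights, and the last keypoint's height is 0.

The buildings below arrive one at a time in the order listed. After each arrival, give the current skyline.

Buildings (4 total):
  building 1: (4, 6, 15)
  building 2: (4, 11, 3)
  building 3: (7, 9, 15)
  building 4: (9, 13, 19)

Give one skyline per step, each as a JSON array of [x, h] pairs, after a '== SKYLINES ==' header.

== SKYLINES ==
[[4,15],[6,0]]
[[4,15],[6,3],[11,0]]
[[4,15],[6,3],[7,15],[9,3],[11,0]]
[[4,15],[6,3],[7,15],[9,19],[13,0]]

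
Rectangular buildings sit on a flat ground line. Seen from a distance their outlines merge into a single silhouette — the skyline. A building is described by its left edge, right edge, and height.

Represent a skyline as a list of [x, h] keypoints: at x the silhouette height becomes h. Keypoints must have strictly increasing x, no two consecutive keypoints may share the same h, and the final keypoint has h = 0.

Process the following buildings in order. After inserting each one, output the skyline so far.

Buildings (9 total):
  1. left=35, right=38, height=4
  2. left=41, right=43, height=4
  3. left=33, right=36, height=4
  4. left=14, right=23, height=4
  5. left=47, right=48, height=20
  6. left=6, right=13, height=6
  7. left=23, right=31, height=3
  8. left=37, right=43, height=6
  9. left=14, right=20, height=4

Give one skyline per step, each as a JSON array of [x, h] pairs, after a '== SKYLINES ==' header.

== SKYLINES ==
[[35,4],[38,0]]
[[35,4],[38,0],[41,4],[43,0]]
[[33,4],[38,0],[41,4],[43,0]]
[[14,4],[23,0],[33,4],[38,0],[41,4],[43,0]]
[[14,4],[23,0],[33,4],[38,0],[41,4],[43,0],[47,20],[48,0]]
[[6,6],[13,0],[14,4],[23,0],[33,4],[38,0],[41,4],[43,0],[47,20],[48,0]]
[[6,6],[13,0],[14,4],[23,3],[31,0],[33,4],[38,0],[41,4],[43,0],[47,20],[48,0]]
[[6,6],[13,0],[14,4],[23,3],[31,0],[33,4],[37,6],[43,0],[47,20],[48,0]]
[[6,6],[13,0],[14,4],[23,3],[31,0],[33,4],[37,6],[43,0],[47,20],[48,0]]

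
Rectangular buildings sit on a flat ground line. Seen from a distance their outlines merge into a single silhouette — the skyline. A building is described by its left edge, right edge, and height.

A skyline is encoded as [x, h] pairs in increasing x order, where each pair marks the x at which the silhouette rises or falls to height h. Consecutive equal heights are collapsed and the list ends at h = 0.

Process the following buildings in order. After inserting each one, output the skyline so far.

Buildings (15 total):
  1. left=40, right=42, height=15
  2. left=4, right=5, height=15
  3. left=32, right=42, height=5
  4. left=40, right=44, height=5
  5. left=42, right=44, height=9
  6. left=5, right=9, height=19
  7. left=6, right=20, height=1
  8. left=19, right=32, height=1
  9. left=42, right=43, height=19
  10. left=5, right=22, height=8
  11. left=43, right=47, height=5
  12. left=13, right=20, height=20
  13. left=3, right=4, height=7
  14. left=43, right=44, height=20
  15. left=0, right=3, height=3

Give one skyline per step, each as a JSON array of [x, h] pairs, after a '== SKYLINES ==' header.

== SKYLINES ==
[[40,15],[42,0]]
[[4,15],[5,0],[40,15],[42,0]]
[[4,15],[5,0],[32,5],[40,15],[42,0]]
[[4,15],[5,0],[32,5],[40,15],[42,5],[44,0]]
[[4,15],[5,0],[32,5],[40,15],[42,9],[44,0]]
[[4,15],[5,19],[9,0],[32,5],[40,15],[42,9],[44,0]]
[[4,15],[5,19],[9,1],[20,0],[32,5],[40,15],[42,9],[44,0]]
[[4,15],[5,19],[9,1],[32,5],[40,15],[42,9],[44,0]]
[[4,15],[5,19],[9,1],[32,5],[40,15],[42,19],[43,9],[44,0]]
[[4,15],[5,19],[9,8],[22,1],[32,5],[40,15],[42,19],[43,9],[44,0]]
[[4,15],[5,19],[9,8],[22,1],[32,5],[40,15],[42,19],[43,9],[44,5],[47,0]]
[[4,15],[5,19],[9,8],[13,20],[20,8],[22,1],[32,5],[40,15],[42,19],[43,9],[44,5],[47,0]]
[[3,7],[4,15],[5,19],[9,8],[13,20],[20,8],[22,1],[32,5],[40,15],[42,19],[43,9],[44,5],[47,0]]
[[3,7],[4,15],[5,19],[9,8],[13,20],[20,8],[22,1],[32,5],[40,15],[42,19],[43,20],[44,5],[47,0]]
[[0,3],[3,7],[4,15],[5,19],[9,8],[13,20],[20,8],[22,1],[32,5],[40,15],[42,19],[43,20],[44,5],[47,0]]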